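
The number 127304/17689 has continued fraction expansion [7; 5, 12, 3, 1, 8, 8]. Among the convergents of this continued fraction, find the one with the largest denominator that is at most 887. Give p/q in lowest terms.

a_0 = 7: 7/1  (≤ bound)
a_1 = 5: 36/5  (≤ bound)
a_2 = 12: 439/61  (≤ bound)
a_3 = 3: 1353/188  (≤ bound)
a_4 = 1: 1792/249  (≤ bound)
a_5 = 8: 15689/2180  (> 887, stop)

1792/249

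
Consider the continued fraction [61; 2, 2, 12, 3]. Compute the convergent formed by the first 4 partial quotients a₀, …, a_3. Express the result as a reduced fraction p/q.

3807/62

Start with 12.
2 + 1/(12/1) = 2 + 1/12 = 25/12
2 + 1/(25/12) = 2 + 12/25 = 62/25
61 + 1/(62/25) = 61 + 25/62 = 3807/62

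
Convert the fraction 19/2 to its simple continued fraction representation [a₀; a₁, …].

[9; 2]

19 ÷ 2 → quotient 9, remainder 1
2 ÷ 1 → quotient 2, remainder 0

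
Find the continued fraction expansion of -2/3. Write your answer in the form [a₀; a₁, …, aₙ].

-2 ÷ 3 → quotient -1, remainder 1
3 ÷ 1 → quotient 3, remainder 0

[-1; 3]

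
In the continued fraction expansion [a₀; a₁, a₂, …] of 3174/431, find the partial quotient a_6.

Repeatedly divide and take the remainder:
⌊3174/431⌋ = 7, remainder 157
⌊431/157⌋ = 2, remainder 117
⌊157/117⌋ = 1, remainder 40
⌊117/40⌋ = 2, remainder 37
⌊40/37⌋ = 1, remainder 3
⌊37/3⌋ = 12, remainder 1
⌊3/1⌋ = 3, remainder 0

3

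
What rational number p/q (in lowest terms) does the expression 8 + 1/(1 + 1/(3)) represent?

a_0 = 8: 8/1
a_1 = 1: 9/1
a_2 = 3: 35/4

35/4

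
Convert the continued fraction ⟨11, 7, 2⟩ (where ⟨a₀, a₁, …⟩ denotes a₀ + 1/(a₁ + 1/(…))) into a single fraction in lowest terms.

167/15

Build up convergents one term at a time:
a_0 = 11: 11/1
a_1 = 7: 78/7
a_2 = 2: 167/15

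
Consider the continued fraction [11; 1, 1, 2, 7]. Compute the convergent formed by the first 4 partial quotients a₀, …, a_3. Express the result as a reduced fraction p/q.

Build up convergents one term at a time:
a_0 = 11: 11/1
a_1 = 1: 12/1
a_2 = 1: 23/2
a_3 = 2: 58/5

58/5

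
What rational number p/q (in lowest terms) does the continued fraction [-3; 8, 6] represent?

-141/49

Use the convergent recurrence hₖ = aₖ·hₖ₋₁ + hₖ₋₂ (and likewise for the denominators kₖ):
a_0 = -3: -3/1
a_1 = 8: -23/8
a_2 = 6: -141/49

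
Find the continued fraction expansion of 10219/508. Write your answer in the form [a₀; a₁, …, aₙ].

[20; 8, 1, 1, 1, 1, 3, 3]

⌊10219/508⌋ = 20, remainder 59
⌊508/59⌋ = 8, remainder 36
⌊59/36⌋ = 1, remainder 23
⌊36/23⌋ = 1, remainder 13
⌊23/13⌋ = 1, remainder 10
⌊13/10⌋ = 1, remainder 3
⌊10/3⌋ = 3, remainder 1
⌊3/1⌋ = 3, remainder 0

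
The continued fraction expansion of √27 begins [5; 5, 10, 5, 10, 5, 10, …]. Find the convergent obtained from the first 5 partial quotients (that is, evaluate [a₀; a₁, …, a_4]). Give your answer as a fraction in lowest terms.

Use the convergent recurrence hₖ = aₖ·hₖ₋₁ + hₖ₋₂ (and likewise for the denominators kₖ):
a_0 = 5: 5/1
a_1 = 5: 26/5
a_2 = 10: 265/51
a_3 = 5: 1351/260
a_4 = 10: 13775/2651

13775/2651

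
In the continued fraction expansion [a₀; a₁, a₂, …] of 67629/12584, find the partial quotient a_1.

2

⌊67629/12584⌋ = 5, remainder 4709
⌊12584/4709⌋ = 2, remainder 3166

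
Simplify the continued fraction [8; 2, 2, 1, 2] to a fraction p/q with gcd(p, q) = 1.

160/19

a_0 = 8: 8/1
a_1 = 2: 17/2
a_2 = 2: 42/5
a_3 = 1: 59/7
a_4 = 2: 160/19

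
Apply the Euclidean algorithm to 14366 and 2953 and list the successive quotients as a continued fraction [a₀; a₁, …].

14366 ÷ 2953 → quotient 4, remainder 2554
2953 ÷ 2554 → quotient 1, remainder 399
2554 ÷ 399 → quotient 6, remainder 160
399 ÷ 160 → quotient 2, remainder 79
160 ÷ 79 → quotient 2, remainder 2
79 ÷ 2 → quotient 39, remainder 1
2 ÷ 1 → quotient 2, remainder 0

[4; 1, 6, 2, 2, 39, 2]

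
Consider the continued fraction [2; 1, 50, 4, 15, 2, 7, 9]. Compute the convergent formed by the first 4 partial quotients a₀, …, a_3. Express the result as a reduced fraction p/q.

611/205

Start with 4.
50 + 1/(4/1) = 50 + 1/4 = 201/4
1 + 1/(201/4) = 1 + 4/201 = 205/201
2 + 1/(205/201) = 2 + 201/205 = 611/205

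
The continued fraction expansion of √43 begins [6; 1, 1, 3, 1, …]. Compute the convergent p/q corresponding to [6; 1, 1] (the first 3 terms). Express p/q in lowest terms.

a_0 = 6: 6/1
a_1 = 1: 7/1
a_2 = 1: 13/2

13/2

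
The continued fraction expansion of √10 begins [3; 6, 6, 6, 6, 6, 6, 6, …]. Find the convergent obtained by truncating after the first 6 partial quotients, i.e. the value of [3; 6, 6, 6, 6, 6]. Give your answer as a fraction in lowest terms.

a_0 = 3: 3/1
a_1 = 6: 19/6
a_2 = 6: 117/37
a_3 = 6: 721/228
a_4 = 6: 4443/1405
a_5 = 6: 27379/8658

27379/8658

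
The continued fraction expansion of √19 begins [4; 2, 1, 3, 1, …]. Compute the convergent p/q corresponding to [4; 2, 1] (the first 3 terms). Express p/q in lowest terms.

Starting at the tail and folding back:
Start with 1.
2 + 1/(1/1) = 2 + 1/1 = 3/1
4 + 1/(3/1) = 4 + 1/3 = 13/3

13/3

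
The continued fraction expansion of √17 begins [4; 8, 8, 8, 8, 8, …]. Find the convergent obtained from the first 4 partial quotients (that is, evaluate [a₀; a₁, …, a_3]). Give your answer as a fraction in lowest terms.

2177/528

Use the convergent recurrence hₖ = aₖ·hₖ₋₁ + hₖ₋₂ (and likewise for the denominators kₖ):
a_0 = 4: 4/1
a_1 = 8: 33/8
a_2 = 8: 268/65
a_3 = 8: 2177/528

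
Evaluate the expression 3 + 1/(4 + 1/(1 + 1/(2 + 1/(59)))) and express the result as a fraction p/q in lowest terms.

2671/831

Use the convergent recurrence hₖ = aₖ·hₖ₋₁ + hₖ₋₂ (and likewise for the denominators kₖ):
a_0 = 3: 3/1
a_1 = 4: 13/4
a_2 = 1: 16/5
a_3 = 2: 45/14
a_4 = 59: 2671/831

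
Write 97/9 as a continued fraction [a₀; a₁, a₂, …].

Apply division with remainder until the remainder is 0:
97 = 10·9 + 7, so a_0 = 10
9 = 1·7 + 2, so a_1 = 1
7 = 3·2 + 1, so a_2 = 3
2 = 2·1 + 0, so a_3 = 2

[10; 1, 3, 2]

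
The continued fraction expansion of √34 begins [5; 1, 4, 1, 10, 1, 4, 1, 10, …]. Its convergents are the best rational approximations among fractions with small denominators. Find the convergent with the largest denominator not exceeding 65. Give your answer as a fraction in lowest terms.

379/65

List convergents until the denominator exceeds the bound:
a_0 = 5: 5/1  (≤ bound)
a_1 = 1: 6/1  (≤ bound)
a_2 = 4: 29/5  (≤ bound)
a_3 = 1: 35/6  (≤ bound)
a_4 = 10: 379/65  (≤ bound)
a_5 = 1: 414/71  (> 65, stop)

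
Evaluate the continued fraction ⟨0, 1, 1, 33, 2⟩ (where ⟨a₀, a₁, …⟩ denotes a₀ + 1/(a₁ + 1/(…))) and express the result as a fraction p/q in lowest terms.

a_0 = 0: 0/1
a_1 = 1: 1/1
a_2 = 1: 1/2
a_3 = 33: 34/67
a_4 = 2: 69/136

69/136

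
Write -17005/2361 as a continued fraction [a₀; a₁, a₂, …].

⌊-17005/2361⌋ = -8, remainder 1883
⌊2361/1883⌋ = 1, remainder 478
⌊1883/478⌋ = 3, remainder 449
⌊478/449⌋ = 1, remainder 29
⌊449/29⌋ = 15, remainder 14
⌊29/14⌋ = 2, remainder 1
⌊14/1⌋ = 14, remainder 0

[-8; 1, 3, 1, 15, 2, 14]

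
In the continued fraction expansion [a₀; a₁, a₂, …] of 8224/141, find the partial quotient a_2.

Repeatedly divide and take the remainder:
⌊8224/141⌋ = 58, remainder 46
⌊141/46⌋ = 3, remainder 3
⌊46/3⌋ = 15, remainder 1

15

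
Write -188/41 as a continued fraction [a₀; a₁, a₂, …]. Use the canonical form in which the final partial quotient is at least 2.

Run the Euclidean algorithm, recording each quotient:
-188 = -5·41 + 17, so a_0 = -5
41 = 2·17 + 7, so a_1 = 2
17 = 2·7 + 3, so a_2 = 2
7 = 2·3 + 1, so a_3 = 2
3 = 3·1 + 0, so a_4 = 3

[-5; 2, 2, 2, 3]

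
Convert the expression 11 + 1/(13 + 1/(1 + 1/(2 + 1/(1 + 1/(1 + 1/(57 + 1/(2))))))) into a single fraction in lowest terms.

123463/11150

Build up convergents one term at a time:
a_0 = 11: 11/1
a_1 = 13: 144/13
a_2 = 1: 155/14
a_3 = 2: 454/41
a_4 = 1: 609/55
a_5 = 1: 1063/96
a_6 = 57: 61200/5527
a_7 = 2: 123463/11150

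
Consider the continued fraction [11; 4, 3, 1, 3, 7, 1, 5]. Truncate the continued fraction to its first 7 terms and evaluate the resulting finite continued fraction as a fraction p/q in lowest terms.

Work from the innermost term outward:
Start with 1.
7 + 1/(1/1) = 7 + 1/1 = 8/1
3 + 1/(8/1) = 3 + 1/8 = 25/8
1 + 1/(25/8) = 1 + 8/25 = 33/25
3 + 1/(33/25) = 3 + 25/33 = 124/33
4 + 1/(124/33) = 4 + 33/124 = 529/124
11 + 1/(529/124) = 11 + 124/529 = 5943/529

5943/529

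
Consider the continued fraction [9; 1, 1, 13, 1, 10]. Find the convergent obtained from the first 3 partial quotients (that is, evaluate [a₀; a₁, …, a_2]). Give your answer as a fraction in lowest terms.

Start with 1.
1 + 1/(1/1) = 1 + 1/1 = 2/1
9 + 1/(2/1) = 9 + 1/2 = 19/2

19/2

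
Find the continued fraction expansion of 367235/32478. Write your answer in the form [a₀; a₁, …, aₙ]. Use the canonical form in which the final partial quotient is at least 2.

Apply division with remainder until the remainder is 0:
367235 ÷ 32478 → quotient 11, remainder 9977
32478 ÷ 9977 → quotient 3, remainder 2547
9977 ÷ 2547 → quotient 3, remainder 2336
2547 ÷ 2336 → quotient 1, remainder 211
2336 ÷ 211 → quotient 11, remainder 15
211 ÷ 15 → quotient 14, remainder 1
15 ÷ 1 → quotient 15, remainder 0

[11; 3, 3, 1, 11, 14, 15]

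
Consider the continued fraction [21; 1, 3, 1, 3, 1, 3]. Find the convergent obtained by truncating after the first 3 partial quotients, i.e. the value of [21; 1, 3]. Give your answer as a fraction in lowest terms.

Start with 3.
1 + 1/(3/1) = 1 + 1/3 = 4/3
21 + 1/(4/3) = 21 + 3/4 = 87/4

87/4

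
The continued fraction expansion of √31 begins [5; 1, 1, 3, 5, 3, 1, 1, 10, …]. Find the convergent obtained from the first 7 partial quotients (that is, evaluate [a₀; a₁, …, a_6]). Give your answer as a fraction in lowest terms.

863/155

Start with 1.
3 + 1/(1/1) = 3 + 1/1 = 4/1
5 + 1/(4/1) = 5 + 1/4 = 21/4
3 + 1/(21/4) = 3 + 4/21 = 67/21
1 + 1/(67/21) = 1 + 21/67 = 88/67
1 + 1/(88/67) = 1 + 67/88 = 155/88
5 + 1/(155/88) = 5 + 88/155 = 863/155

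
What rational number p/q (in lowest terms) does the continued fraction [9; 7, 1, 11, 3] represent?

2674/293

Compute successive convergents:
a_0 = 9: 9/1
a_1 = 7: 64/7
a_2 = 1: 73/8
a_3 = 11: 867/95
a_4 = 3: 2674/293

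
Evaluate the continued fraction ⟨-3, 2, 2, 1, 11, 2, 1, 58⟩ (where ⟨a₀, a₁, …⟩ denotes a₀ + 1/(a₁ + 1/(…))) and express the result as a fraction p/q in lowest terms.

-38198/14845

a_0 = -3: -3/1
a_1 = 2: -5/2
a_2 = 2: -13/5
a_3 = 1: -18/7
a_4 = 11: -211/82
a_5 = 2: -440/171
a_6 = 1: -651/253
a_7 = 58: -38198/14845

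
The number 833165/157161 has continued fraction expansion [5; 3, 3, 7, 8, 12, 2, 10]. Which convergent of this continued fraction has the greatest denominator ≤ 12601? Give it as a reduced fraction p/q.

38175/7201

List convergents until the denominator exceeds the bound:
a_0 = 5: 5/1  (≤ bound)
a_1 = 3: 16/3  (≤ bound)
a_2 = 3: 53/10  (≤ bound)
a_3 = 7: 387/73  (≤ bound)
a_4 = 8: 3149/594  (≤ bound)
a_5 = 12: 38175/7201  (≤ bound)
a_6 = 2: 79499/14996  (> 12601, stop)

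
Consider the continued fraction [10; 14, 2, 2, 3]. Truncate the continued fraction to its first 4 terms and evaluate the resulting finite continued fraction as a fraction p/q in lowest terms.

a_0 = 10: 10/1
a_1 = 14: 141/14
a_2 = 2: 292/29
a_3 = 2: 725/72

725/72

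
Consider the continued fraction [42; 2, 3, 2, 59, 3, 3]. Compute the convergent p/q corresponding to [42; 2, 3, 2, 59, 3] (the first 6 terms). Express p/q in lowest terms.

121753/2869

Compute successive convergents:
a_0 = 42: 42/1
a_1 = 2: 85/2
a_2 = 3: 297/7
a_3 = 2: 679/16
a_4 = 59: 40358/951
a_5 = 3: 121753/2869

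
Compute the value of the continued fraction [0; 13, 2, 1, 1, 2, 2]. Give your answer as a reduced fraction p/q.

Start with 2.
2 + 1/(2/1) = 2 + 1/2 = 5/2
1 + 1/(5/2) = 1 + 2/5 = 7/5
1 + 1/(7/5) = 1 + 5/7 = 12/7
2 + 1/(12/7) = 2 + 7/12 = 31/12
13 + 1/(31/12) = 13 + 12/31 = 415/31
0 + 1/(415/31) = 0 + 31/415 = 31/415

31/415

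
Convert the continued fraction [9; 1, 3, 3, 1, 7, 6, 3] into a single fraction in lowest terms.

24989/2559

Start with 3.
6 + 1/(3/1) = 6 + 1/3 = 19/3
7 + 1/(19/3) = 7 + 3/19 = 136/19
1 + 1/(136/19) = 1 + 19/136 = 155/136
3 + 1/(155/136) = 3 + 136/155 = 601/155
3 + 1/(601/155) = 3 + 155/601 = 1958/601
1 + 1/(1958/601) = 1 + 601/1958 = 2559/1958
9 + 1/(2559/1958) = 9 + 1958/2559 = 24989/2559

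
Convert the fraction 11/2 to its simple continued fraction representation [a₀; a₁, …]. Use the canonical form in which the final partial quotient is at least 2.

[5; 2]

11 = 5·2 + 1, so a_0 = 5
2 = 2·1 + 0, so a_1 = 2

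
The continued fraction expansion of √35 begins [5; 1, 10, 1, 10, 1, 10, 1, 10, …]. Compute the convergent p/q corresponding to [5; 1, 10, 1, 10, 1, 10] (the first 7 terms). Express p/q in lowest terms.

Starting at the tail and folding back:
Start with 10.
1 + 1/(10/1) = 1 + 1/10 = 11/10
10 + 1/(11/10) = 10 + 10/11 = 120/11
1 + 1/(120/11) = 1 + 11/120 = 131/120
10 + 1/(131/120) = 10 + 120/131 = 1430/131
1 + 1/(1430/131) = 1 + 131/1430 = 1561/1430
5 + 1/(1561/1430) = 5 + 1430/1561 = 9235/1561

9235/1561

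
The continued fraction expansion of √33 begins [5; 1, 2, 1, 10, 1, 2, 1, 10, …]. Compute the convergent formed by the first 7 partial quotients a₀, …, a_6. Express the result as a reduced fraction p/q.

787/137

Work from the innermost term outward:
Start with 2.
1 + 1/(2/1) = 1 + 1/2 = 3/2
10 + 1/(3/2) = 10 + 2/3 = 32/3
1 + 1/(32/3) = 1 + 3/32 = 35/32
2 + 1/(35/32) = 2 + 32/35 = 102/35
1 + 1/(102/35) = 1 + 35/102 = 137/102
5 + 1/(137/102) = 5 + 102/137 = 787/137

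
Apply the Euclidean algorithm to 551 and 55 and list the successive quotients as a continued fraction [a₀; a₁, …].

551 = 10·55 + 1, so a_0 = 10
55 = 55·1 + 0, so a_1 = 55

[10; 55]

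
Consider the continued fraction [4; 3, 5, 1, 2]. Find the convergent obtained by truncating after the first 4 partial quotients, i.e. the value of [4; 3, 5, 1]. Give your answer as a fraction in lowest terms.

82/19

Compute successive convergents:
a_0 = 4: 4/1
a_1 = 3: 13/3
a_2 = 5: 69/16
a_3 = 1: 82/19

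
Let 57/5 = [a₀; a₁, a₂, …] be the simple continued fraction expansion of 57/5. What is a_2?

57 = 11·5 + 2, so a_0 = 11
5 = 2·2 + 1, so a_1 = 2
2 = 2·1 + 0, so a_2 = 2

2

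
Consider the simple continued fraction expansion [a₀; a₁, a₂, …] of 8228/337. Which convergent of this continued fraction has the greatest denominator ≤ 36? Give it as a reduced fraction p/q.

293/12

a_0 = 24: 24/1  (≤ bound)
a_1 = 2: 49/2  (≤ bound)
a_2 = 2: 122/5  (≤ bound)
a_3 = 2: 293/12  (≤ bound)
a_4 = 5: 1587/65  (> 36, stop)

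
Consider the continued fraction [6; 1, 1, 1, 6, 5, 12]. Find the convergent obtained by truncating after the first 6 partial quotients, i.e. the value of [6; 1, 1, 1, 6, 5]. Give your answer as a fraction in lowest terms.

685/103

a_0 = 6: 6/1
a_1 = 1: 7/1
a_2 = 1: 13/2
a_3 = 1: 20/3
a_4 = 6: 133/20
a_5 = 5: 685/103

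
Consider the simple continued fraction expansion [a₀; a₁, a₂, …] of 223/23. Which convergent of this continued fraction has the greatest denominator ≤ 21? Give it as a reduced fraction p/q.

a_0 = 9: 9/1  (≤ bound)
a_1 = 1: 10/1  (≤ bound)
a_2 = 2: 29/3  (≤ bound)
a_3 = 3: 97/10  (≤ bound)
a_4 = 2: 223/23  (> 21, stop)

97/10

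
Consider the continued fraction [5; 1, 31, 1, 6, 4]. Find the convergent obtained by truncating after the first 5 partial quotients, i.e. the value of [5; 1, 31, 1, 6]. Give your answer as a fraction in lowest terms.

1373/230

Compute successive convergents:
a_0 = 5: 5/1
a_1 = 1: 6/1
a_2 = 31: 191/32
a_3 = 1: 197/33
a_4 = 6: 1373/230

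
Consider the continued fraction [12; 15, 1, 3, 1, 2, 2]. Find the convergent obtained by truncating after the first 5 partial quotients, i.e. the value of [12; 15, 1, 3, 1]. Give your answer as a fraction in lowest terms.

953/79

a_0 = 12: 12/1
a_1 = 15: 181/15
a_2 = 1: 193/16
a_3 = 3: 760/63
a_4 = 1: 953/79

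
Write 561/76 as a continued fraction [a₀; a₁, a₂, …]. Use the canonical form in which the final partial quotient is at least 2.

Run the Euclidean algorithm, recording each quotient:
561 = 7·76 + 29, so a_0 = 7
76 = 2·29 + 18, so a_1 = 2
29 = 1·18 + 11, so a_2 = 1
18 = 1·11 + 7, so a_3 = 1
11 = 1·7 + 4, so a_4 = 1
7 = 1·4 + 3, so a_5 = 1
4 = 1·3 + 1, so a_6 = 1
3 = 3·1 + 0, so a_7 = 3

[7; 2, 1, 1, 1, 1, 1, 3]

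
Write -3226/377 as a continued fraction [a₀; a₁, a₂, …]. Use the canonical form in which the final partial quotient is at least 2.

[-9; 2, 3, 1, 7, 1, 1, 2]

-3226 = -9·377 + 167, so a_0 = -9
377 = 2·167 + 43, so a_1 = 2
167 = 3·43 + 38, so a_2 = 3
43 = 1·38 + 5, so a_3 = 1
38 = 7·5 + 3, so a_4 = 7
5 = 1·3 + 2, so a_5 = 1
3 = 1·2 + 1, so a_6 = 1
2 = 2·1 + 0, so a_7 = 2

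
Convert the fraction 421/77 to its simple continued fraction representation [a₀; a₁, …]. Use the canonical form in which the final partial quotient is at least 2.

[5; 2, 7, 5]

421 = 5·77 + 36, so a_0 = 5
77 = 2·36 + 5, so a_1 = 2
36 = 7·5 + 1, so a_2 = 7
5 = 5·1 + 0, so a_3 = 5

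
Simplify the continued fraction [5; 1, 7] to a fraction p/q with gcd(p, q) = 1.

a_0 = 5: 5/1
a_1 = 1: 6/1
a_2 = 7: 47/8

47/8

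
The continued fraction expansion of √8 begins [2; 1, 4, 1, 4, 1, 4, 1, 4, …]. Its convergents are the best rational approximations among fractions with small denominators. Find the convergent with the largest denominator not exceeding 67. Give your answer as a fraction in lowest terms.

99/35

a_0 = 2: 2/1  (≤ bound)
a_1 = 1: 3/1  (≤ bound)
a_2 = 4: 14/5  (≤ bound)
a_3 = 1: 17/6  (≤ bound)
a_4 = 4: 82/29  (≤ bound)
a_5 = 1: 99/35  (≤ bound)
a_6 = 4: 478/169  (> 67, stop)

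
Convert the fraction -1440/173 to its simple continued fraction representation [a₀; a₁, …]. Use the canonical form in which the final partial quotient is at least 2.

-1440 = -9·173 + 117, so a_0 = -9
173 = 1·117 + 56, so a_1 = 1
117 = 2·56 + 5, so a_2 = 2
56 = 11·5 + 1, so a_3 = 11
5 = 5·1 + 0, so a_4 = 5

[-9; 1, 2, 11, 5]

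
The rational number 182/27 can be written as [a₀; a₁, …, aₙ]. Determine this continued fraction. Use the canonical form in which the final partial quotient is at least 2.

[6; 1, 2, 1, 6]

Repeatedly divide and take the remainder:
182 ÷ 27 → quotient 6, remainder 20
27 ÷ 20 → quotient 1, remainder 7
20 ÷ 7 → quotient 2, remainder 6
7 ÷ 6 → quotient 1, remainder 1
6 ÷ 1 → quotient 6, remainder 0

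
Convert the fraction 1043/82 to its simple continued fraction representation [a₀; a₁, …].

[12; 1, 2, 1, 1, 3, 3]

1043 ÷ 82 → quotient 12, remainder 59
82 ÷ 59 → quotient 1, remainder 23
59 ÷ 23 → quotient 2, remainder 13
23 ÷ 13 → quotient 1, remainder 10
13 ÷ 10 → quotient 1, remainder 3
10 ÷ 3 → quotient 3, remainder 1
3 ÷ 1 → quotient 3, remainder 0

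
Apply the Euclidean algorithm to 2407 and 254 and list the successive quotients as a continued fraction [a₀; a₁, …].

[9; 2, 10, 12]

2407 ÷ 254 → quotient 9, remainder 121
254 ÷ 121 → quotient 2, remainder 12
121 ÷ 12 → quotient 10, remainder 1
12 ÷ 1 → quotient 12, remainder 0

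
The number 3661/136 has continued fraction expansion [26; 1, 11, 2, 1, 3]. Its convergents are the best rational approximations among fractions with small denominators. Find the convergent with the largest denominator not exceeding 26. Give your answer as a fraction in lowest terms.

673/25

a_0 = 26: 26/1  (≤ bound)
a_1 = 1: 27/1  (≤ bound)
a_2 = 11: 323/12  (≤ bound)
a_3 = 2: 673/25  (≤ bound)
a_4 = 1: 996/37  (> 26, stop)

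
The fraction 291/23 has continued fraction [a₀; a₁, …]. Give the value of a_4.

291 ÷ 23 → quotient 12, remainder 15
23 ÷ 15 → quotient 1, remainder 8
15 ÷ 8 → quotient 1, remainder 7
8 ÷ 7 → quotient 1, remainder 1
7 ÷ 1 → quotient 7, remainder 0

7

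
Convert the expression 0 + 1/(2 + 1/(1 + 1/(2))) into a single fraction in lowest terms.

Work from the innermost term outward:
Start with 2.
1 + 1/(2/1) = 1 + 1/2 = 3/2
2 + 1/(3/2) = 2 + 2/3 = 8/3
0 + 1/(8/3) = 0 + 3/8 = 3/8

3/8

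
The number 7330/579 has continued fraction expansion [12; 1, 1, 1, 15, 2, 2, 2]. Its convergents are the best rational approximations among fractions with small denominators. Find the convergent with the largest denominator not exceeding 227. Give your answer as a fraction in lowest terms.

1228/97

a_0 = 12: 12/1  (≤ bound)
a_1 = 1: 13/1  (≤ bound)
a_2 = 1: 25/2  (≤ bound)
a_3 = 1: 38/3  (≤ bound)
a_4 = 15: 595/47  (≤ bound)
a_5 = 2: 1228/97  (≤ bound)
a_6 = 2: 3051/241  (> 227, stop)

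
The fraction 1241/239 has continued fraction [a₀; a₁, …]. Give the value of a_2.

1241 ÷ 239 → quotient 5, remainder 46
239 ÷ 46 → quotient 5, remainder 9
46 ÷ 9 → quotient 5, remainder 1

5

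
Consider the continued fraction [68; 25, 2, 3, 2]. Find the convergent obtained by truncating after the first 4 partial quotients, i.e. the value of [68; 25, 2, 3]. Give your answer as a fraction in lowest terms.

Work from the innermost term outward:
Start with 3.
2 + 1/(3/1) = 2 + 1/3 = 7/3
25 + 1/(7/3) = 25 + 3/7 = 178/7
68 + 1/(178/7) = 68 + 7/178 = 12111/178

12111/178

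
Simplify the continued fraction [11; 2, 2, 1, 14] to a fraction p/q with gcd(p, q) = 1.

Start with 14.
1 + 1/(14/1) = 1 + 1/14 = 15/14
2 + 1/(15/14) = 2 + 14/15 = 44/15
2 + 1/(44/15) = 2 + 15/44 = 103/44
11 + 1/(103/44) = 11 + 44/103 = 1177/103

1177/103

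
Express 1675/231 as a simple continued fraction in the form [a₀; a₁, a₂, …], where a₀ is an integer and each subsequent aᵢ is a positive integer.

⌊1675/231⌋ = 7, remainder 58
⌊231/58⌋ = 3, remainder 57
⌊58/57⌋ = 1, remainder 1
⌊57/1⌋ = 57, remainder 0

[7; 3, 1, 57]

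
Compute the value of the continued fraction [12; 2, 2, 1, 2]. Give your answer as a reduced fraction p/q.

236/19

a_0 = 12: 12/1
a_1 = 2: 25/2
a_2 = 2: 62/5
a_3 = 1: 87/7
a_4 = 2: 236/19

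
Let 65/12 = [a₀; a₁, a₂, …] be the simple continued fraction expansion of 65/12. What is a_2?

2

65 = 5·12 + 5, so a_0 = 5
12 = 2·5 + 2, so a_1 = 2
5 = 2·2 + 1, so a_2 = 2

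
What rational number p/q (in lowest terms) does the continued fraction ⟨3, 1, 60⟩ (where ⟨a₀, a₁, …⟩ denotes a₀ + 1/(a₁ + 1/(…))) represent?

Starting at the tail and folding back:
Start with 60.
1 + 1/(60/1) = 1 + 1/60 = 61/60
3 + 1/(61/60) = 3 + 60/61 = 243/61

243/61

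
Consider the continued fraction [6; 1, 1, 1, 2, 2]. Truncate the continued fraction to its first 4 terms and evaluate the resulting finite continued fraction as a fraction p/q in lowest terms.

20/3

Work from the innermost term outward:
Start with 1.
1 + 1/(1/1) = 1 + 1/1 = 2/1
1 + 1/(2/1) = 1 + 1/2 = 3/2
6 + 1/(3/2) = 6 + 2/3 = 20/3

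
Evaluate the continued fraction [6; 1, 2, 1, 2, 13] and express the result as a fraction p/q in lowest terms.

Work from the innermost term outward:
Start with 13.
2 + 1/(13/1) = 2 + 1/13 = 27/13
1 + 1/(27/13) = 1 + 13/27 = 40/27
2 + 1/(40/27) = 2 + 27/40 = 107/40
1 + 1/(107/40) = 1 + 40/107 = 147/107
6 + 1/(147/107) = 6 + 107/147 = 989/147

989/147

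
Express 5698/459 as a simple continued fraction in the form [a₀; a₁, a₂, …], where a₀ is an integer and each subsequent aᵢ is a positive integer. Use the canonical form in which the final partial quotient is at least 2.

[12; 2, 2, 2, 2, 7, 2]

5698 ÷ 459 → quotient 12, remainder 190
459 ÷ 190 → quotient 2, remainder 79
190 ÷ 79 → quotient 2, remainder 32
79 ÷ 32 → quotient 2, remainder 15
32 ÷ 15 → quotient 2, remainder 2
15 ÷ 2 → quotient 7, remainder 1
2 ÷ 1 → quotient 2, remainder 0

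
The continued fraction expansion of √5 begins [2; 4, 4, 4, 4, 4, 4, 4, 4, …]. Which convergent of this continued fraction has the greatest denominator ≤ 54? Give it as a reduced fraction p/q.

a_0 = 2: 2/1  (≤ bound)
a_1 = 4: 9/4  (≤ bound)
a_2 = 4: 38/17  (≤ bound)
a_3 = 4: 161/72  (> 54, stop)

38/17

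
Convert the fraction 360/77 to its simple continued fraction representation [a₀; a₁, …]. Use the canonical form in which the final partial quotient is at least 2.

360 = 4·77 + 52, so a_0 = 4
77 = 1·52 + 25, so a_1 = 1
52 = 2·25 + 2, so a_2 = 2
25 = 12·2 + 1, so a_3 = 12
2 = 2·1 + 0, so a_4 = 2

[4; 1, 2, 12, 2]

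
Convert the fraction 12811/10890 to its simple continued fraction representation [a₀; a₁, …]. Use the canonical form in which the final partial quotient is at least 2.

[1; 5, 1, 2, 48, 1, 12]

12811 = 1·10890 + 1921, so a_0 = 1
10890 = 5·1921 + 1285, so a_1 = 5
1921 = 1·1285 + 636, so a_2 = 1
1285 = 2·636 + 13, so a_3 = 2
636 = 48·13 + 12, so a_4 = 48
13 = 1·12 + 1, so a_5 = 1
12 = 12·1 + 0, so a_6 = 12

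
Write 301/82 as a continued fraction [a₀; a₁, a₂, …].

[3; 1, 2, 27]

301 ÷ 82 → quotient 3, remainder 55
82 ÷ 55 → quotient 1, remainder 27
55 ÷ 27 → quotient 2, remainder 1
27 ÷ 1 → quotient 27, remainder 0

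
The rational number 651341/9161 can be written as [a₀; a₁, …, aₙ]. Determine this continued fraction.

651341 ÷ 9161 → quotient 71, remainder 910
9161 ÷ 910 → quotient 10, remainder 61
910 ÷ 61 → quotient 14, remainder 56
61 ÷ 56 → quotient 1, remainder 5
56 ÷ 5 → quotient 11, remainder 1
5 ÷ 1 → quotient 5, remainder 0

[71; 10, 14, 1, 11, 5]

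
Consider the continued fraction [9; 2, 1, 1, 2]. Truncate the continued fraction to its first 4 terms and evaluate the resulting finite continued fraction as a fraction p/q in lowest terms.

47/5

Build up convergents one term at a time:
a_0 = 9: 9/1
a_1 = 2: 19/2
a_2 = 1: 28/3
a_3 = 1: 47/5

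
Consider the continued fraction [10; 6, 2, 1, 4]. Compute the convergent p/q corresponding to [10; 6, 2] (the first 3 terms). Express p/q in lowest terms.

a_0 = 10: 10/1
a_1 = 6: 61/6
a_2 = 2: 132/13

132/13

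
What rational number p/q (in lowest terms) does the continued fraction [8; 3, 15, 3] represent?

Starting at the tail and folding back:
Start with 3.
15 + 1/(3/1) = 15 + 1/3 = 46/3
3 + 1/(46/3) = 3 + 3/46 = 141/46
8 + 1/(141/46) = 8 + 46/141 = 1174/141

1174/141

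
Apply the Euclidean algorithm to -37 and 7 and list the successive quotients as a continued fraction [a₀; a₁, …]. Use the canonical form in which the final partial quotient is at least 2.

[-6; 1, 2, 2]

-37 = -6·7 + 5, so a_0 = -6
7 = 1·5 + 2, so a_1 = 1
5 = 2·2 + 1, so a_2 = 2
2 = 2·1 + 0, so a_3 = 2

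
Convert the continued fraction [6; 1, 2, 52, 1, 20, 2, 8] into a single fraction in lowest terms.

Starting at the tail and folding back:
Start with 8.
2 + 1/(8/1) = 2 + 1/8 = 17/8
20 + 1/(17/8) = 20 + 8/17 = 348/17
1 + 1/(348/17) = 1 + 17/348 = 365/348
52 + 1/(365/348) = 52 + 348/365 = 19328/365
2 + 1/(19328/365) = 2 + 365/19328 = 39021/19328
1 + 1/(39021/19328) = 1 + 19328/39021 = 58349/39021
6 + 1/(58349/39021) = 6 + 39021/58349 = 389115/58349

389115/58349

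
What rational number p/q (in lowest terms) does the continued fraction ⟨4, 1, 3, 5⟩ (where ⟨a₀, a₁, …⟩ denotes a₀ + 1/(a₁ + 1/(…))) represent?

100/21

Start with 5.
3 + 1/(5/1) = 3 + 1/5 = 16/5
1 + 1/(16/5) = 1 + 5/16 = 21/16
4 + 1/(21/16) = 4 + 16/21 = 100/21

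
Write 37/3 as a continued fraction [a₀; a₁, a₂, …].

[12; 3]

37 ÷ 3 → quotient 12, remainder 1
3 ÷ 1 → quotient 3, remainder 0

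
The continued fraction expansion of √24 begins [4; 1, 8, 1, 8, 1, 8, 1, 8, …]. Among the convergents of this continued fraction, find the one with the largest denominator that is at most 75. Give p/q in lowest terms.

49/10

a_0 = 4: 4/1  (≤ bound)
a_1 = 1: 5/1  (≤ bound)
a_2 = 8: 44/9  (≤ bound)
a_3 = 1: 49/10  (≤ bound)
a_4 = 8: 436/89  (> 75, stop)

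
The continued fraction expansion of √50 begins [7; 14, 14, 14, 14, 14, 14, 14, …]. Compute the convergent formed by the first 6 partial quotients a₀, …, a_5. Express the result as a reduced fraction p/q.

a_0 = 7: 7/1
a_1 = 14: 99/14
a_2 = 14: 1393/197
a_3 = 14: 19601/2772
a_4 = 14: 275807/39005
a_5 = 14: 3880899/548842

3880899/548842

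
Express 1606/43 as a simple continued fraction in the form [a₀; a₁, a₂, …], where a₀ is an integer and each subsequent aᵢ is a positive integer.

Repeatedly divide and take the remainder:
1606 = 37·43 + 15, so a_0 = 37
43 = 2·15 + 13, so a_1 = 2
15 = 1·13 + 2, so a_2 = 1
13 = 6·2 + 1, so a_3 = 6
2 = 2·1 + 0, so a_4 = 2

[37; 2, 1, 6, 2]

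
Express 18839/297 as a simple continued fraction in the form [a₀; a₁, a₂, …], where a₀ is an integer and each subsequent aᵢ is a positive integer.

18839 = 63·297 + 128, so a_0 = 63
297 = 2·128 + 41, so a_1 = 2
128 = 3·41 + 5, so a_2 = 3
41 = 8·5 + 1, so a_3 = 8
5 = 5·1 + 0, so a_4 = 5

[63; 2, 3, 8, 5]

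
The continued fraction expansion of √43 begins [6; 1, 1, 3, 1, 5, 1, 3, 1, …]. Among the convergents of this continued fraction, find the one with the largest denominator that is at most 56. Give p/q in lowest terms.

341/52

a_0 = 6: 6/1  (≤ bound)
a_1 = 1: 7/1  (≤ bound)
a_2 = 1: 13/2  (≤ bound)
a_3 = 3: 46/7  (≤ bound)
a_4 = 1: 59/9  (≤ bound)
a_5 = 5: 341/52  (≤ bound)
a_6 = 1: 400/61  (> 56, stop)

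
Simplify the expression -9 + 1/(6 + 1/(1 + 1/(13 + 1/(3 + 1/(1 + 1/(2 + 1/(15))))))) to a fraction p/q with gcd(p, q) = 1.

Start with 15.
2 + 1/(15/1) = 2 + 1/15 = 31/15
1 + 1/(31/15) = 1 + 15/31 = 46/31
3 + 1/(46/31) = 3 + 31/46 = 169/46
13 + 1/(169/46) = 13 + 46/169 = 2243/169
1 + 1/(2243/169) = 1 + 169/2243 = 2412/2243
6 + 1/(2412/2243) = 6 + 2243/2412 = 16715/2412
-9 + 1/(16715/2412) = -9 + 2412/16715 = -148023/16715

-148023/16715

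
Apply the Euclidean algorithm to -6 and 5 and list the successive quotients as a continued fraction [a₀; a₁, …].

[-2; 1, 4]

Repeatedly divide and take the remainder:
⌊-6/5⌋ = -2, remainder 4
⌊5/4⌋ = 1, remainder 1
⌊4/1⌋ = 4, remainder 0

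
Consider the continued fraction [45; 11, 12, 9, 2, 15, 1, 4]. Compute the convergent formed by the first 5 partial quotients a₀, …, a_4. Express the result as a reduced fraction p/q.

a_0 = 45: 45/1
a_1 = 11: 496/11
a_2 = 12: 5997/133
a_3 = 9: 54469/1208
a_4 = 2: 114935/2549

114935/2549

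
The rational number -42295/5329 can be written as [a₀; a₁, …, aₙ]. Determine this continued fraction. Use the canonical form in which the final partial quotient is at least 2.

Apply division with remainder until the remainder is 0:
⌊-42295/5329⌋ = -8, remainder 337
⌊5329/337⌋ = 15, remainder 274
⌊337/274⌋ = 1, remainder 63
⌊274/63⌋ = 4, remainder 22
⌊63/22⌋ = 2, remainder 19
⌊22/19⌋ = 1, remainder 3
⌊19/3⌋ = 6, remainder 1
⌊3/1⌋ = 3, remainder 0

[-8; 15, 1, 4, 2, 1, 6, 3]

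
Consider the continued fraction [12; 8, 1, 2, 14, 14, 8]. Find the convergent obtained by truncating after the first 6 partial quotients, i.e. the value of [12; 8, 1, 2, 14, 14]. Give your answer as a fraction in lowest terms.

63581/5248

a_0 = 12: 12/1
a_1 = 8: 97/8
a_2 = 1: 109/9
a_3 = 2: 315/26
a_4 = 14: 4519/373
a_5 = 14: 63581/5248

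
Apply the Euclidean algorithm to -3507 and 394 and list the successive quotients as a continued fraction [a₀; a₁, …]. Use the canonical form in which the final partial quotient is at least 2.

Apply division with remainder until the remainder is 0:
⌊-3507/394⌋ = -9, remainder 39
⌊394/39⌋ = 10, remainder 4
⌊39/4⌋ = 9, remainder 3
⌊4/3⌋ = 1, remainder 1
⌊3/1⌋ = 3, remainder 0

[-9; 10, 9, 1, 3]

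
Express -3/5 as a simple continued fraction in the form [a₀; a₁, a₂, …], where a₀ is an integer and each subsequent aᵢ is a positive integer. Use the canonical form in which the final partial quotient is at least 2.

[-1; 2, 2]

⌊-3/5⌋ = -1, remainder 2
⌊5/2⌋ = 2, remainder 1
⌊2/1⌋ = 2, remainder 0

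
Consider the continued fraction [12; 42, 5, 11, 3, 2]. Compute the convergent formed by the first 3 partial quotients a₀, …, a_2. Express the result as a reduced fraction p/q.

Work from the innermost term outward:
Start with 5.
42 + 1/(5/1) = 42 + 1/5 = 211/5
12 + 1/(211/5) = 12 + 5/211 = 2537/211

2537/211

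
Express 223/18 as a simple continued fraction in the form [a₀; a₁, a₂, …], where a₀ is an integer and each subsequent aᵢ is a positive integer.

[12; 2, 1, 1, 3]

223 = 12·18 + 7, so a_0 = 12
18 = 2·7 + 4, so a_1 = 2
7 = 1·4 + 3, so a_2 = 1
4 = 1·3 + 1, so a_3 = 1
3 = 3·1 + 0, so a_4 = 3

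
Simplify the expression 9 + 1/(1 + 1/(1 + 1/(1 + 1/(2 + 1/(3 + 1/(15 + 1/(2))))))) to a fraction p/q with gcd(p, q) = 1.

8214/853

Start with 2.
15 + 1/(2/1) = 15 + 1/2 = 31/2
3 + 1/(31/2) = 3 + 2/31 = 95/31
2 + 1/(95/31) = 2 + 31/95 = 221/95
1 + 1/(221/95) = 1 + 95/221 = 316/221
1 + 1/(316/221) = 1 + 221/316 = 537/316
1 + 1/(537/316) = 1 + 316/537 = 853/537
9 + 1/(853/537) = 9 + 537/853 = 8214/853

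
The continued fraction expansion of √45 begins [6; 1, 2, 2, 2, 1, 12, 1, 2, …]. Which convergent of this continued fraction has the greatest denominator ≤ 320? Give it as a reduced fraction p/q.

2046/305

a_0 = 6: 6/1  (≤ bound)
a_1 = 1: 7/1  (≤ bound)
a_2 = 2: 20/3  (≤ bound)
a_3 = 2: 47/7  (≤ bound)
a_4 = 2: 114/17  (≤ bound)
a_5 = 1: 161/24  (≤ bound)
a_6 = 12: 2046/305  (≤ bound)
a_7 = 1: 2207/329  (> 320, stop)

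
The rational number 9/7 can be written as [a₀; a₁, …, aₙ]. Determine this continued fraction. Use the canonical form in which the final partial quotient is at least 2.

[1; 3, 2]

⌊9/7⌋ = 1, remainder 2
⌊7/2⌋ = 3, remainder 1
⌊2/1⌋ = 2, remainder 0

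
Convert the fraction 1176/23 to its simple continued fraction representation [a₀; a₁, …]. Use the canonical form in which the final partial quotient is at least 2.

[51; 7, 1, 2]

⌊1176/23⌋ = 51, remainder 3
⌊23/3⌋ = 7, remainder 2
⌊3/2⌋ = 1, remainder 1
⌊2/1⌋ = 2, remainder 0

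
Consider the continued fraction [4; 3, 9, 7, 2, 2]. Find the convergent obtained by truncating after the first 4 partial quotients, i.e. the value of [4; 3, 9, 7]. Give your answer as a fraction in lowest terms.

Start with 7.
9 + 1/(7/1) = 9 + 1/7 = 64/7
3 + 1/(64/7) = 3 + 7/64 = 199/64
4 + 1/(199/64) = 4 + 64/199 = 860/199

860/199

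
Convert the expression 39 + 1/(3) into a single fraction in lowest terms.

Compute successive convergents:
a_0 = 39: 39/1
a_1 = 3: 118/3

118/3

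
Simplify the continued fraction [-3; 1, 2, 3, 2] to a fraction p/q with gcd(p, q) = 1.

Compute successive convergents:
a_0 = -3: -3/1
a_1 = 1: -2/1
a_2 = 2: -7/3
a_3 = 3: -23/10
a_4 = 2: -53/23

-53/23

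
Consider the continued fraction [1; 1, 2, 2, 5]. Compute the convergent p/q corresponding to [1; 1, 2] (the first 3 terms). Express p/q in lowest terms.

Work from the innermost term outward:
Start with 2.
1 + 1/(2/1) = 1 + 1/2 = 3/2
1 + 1/(3/2) = 1 + 2/3 = 5/3

5/3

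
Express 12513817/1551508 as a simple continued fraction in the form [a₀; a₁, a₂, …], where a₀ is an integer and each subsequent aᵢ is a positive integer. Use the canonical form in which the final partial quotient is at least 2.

[8; 15, 4, 27, 1, 59, 15]

⌊12513817/1551508⌋ = 8, remainder 101753
⌊1551508/101753⌋ = 15, remainder 25213
⌊101753/25213⌋ = 4, remainder 901
⌊25213/901⌋ = 27, remainder 886
⌊901/886⌋ = 1, remainder 15
⌊886/15⌋ = 59, remainder 1
⌊15/1⌋ = 15, remainder 0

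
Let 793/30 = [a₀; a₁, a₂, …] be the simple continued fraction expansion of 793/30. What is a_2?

3

⌊793/30⌋ = 26, remainder 13
⌊30/13⌋ = 2, remainder 4
⌊13/4⌋ = 3, remainder 1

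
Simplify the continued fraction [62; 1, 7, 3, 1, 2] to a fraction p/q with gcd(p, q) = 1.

Start with 2.
1 + 1/(2/1) = 1 + 1/2 = 3/2
3 + 1/(3/2) = 3 + 2/3 = 11/3
7 + 1/(11/3) = 7 + 3/11 = 80/11
1 + 1/(80/11) = 1 + 11/80 = 91/80
62 + 1/(91/80) = 62 + 80/91 = 5722/91

5722/91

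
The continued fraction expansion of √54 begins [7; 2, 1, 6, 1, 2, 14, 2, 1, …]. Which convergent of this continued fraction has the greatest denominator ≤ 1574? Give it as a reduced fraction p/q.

6959/947

List convergents until the denominator exceeds the bound:
a_0 = 7: 7/1  (≤ bound)
a_1 = 2: 15/2  (≤ bound)
a_2 = 1: 22/3  (≤ bound)
a_3 = 6: 147/20  (≤ bound)
a_4 = 1: 169/23  (≤ bound)
a_5 = 2: 485/66  (≤ bound)
a_6 = 14: 6959/947  (≤ bound)
a_7 = 2: 14403/1960  (> 1574, stop)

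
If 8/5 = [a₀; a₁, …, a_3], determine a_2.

8 = 1·5 + 3, so a_0 = 1
5 = 1·3 + 2, so a_1 = 1
3 = 1·2 + 1, so a_2 = 1

1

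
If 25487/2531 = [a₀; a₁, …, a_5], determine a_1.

⌊25487/2531⌋ = 10, remainder 177
⌊2531/177⌋ = 14, remainder 53

14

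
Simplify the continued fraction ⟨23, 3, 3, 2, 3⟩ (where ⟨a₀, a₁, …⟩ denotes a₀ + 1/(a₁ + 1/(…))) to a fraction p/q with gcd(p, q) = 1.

1841/79

Use the convergent recurrence hₖ = aₖ·hₖ₋₁ + hₖ₋₂ (and likewise for the denominators kₖ):
a_0 = 23: 23/1
a_1 = 3: 70/3
a_2 = 3: 233/10
a_3 = 2: 536/23
a_4 = 3: 1841/79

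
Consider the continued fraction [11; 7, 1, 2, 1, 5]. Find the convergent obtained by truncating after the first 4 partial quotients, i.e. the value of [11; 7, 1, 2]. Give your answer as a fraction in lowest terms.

Start with 2.
1 + 1/(2/1) = 1 + 1/2 = 3/2
7 + 1/(3/2) = 7 + 2/3 = 23/3
11 + 1/(23/3) = 11 + 3/23 = 256/23

256/23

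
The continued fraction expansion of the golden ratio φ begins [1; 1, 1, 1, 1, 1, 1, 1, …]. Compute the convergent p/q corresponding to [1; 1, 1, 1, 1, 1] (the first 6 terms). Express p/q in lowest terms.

Work from the innermost term outward:
Start with 1.
1 + 1/(1/1) = 1 + 1/1 = 2/1
1 + 1/(2/1) = 1 + 1/2 = 3/2
1 + 1/(3/2) = 1 + 2/3 = 5/3
1 + 1/(5/3) = 1 + 3/5 = 8/5
1 + 1/(8/5) = 1 + 5/8 = 13/8

13/8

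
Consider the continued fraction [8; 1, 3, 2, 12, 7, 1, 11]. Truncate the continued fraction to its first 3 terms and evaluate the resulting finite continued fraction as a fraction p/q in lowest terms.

35/4

Compute successive convergents:
a_0 = 8: 8/1
a_1 = 1: 9/1
a_2 = 3: 35/4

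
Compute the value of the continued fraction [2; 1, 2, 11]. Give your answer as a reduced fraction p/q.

91/34

Collapse the nested fraction from the inside out:
Start with 11.
2 + 1/(11/1) = 2 + 1/11 = 23/11
1 + 1/(23/11) = 1 + 11/23 = 34/23
2 + 1/(34/23) = 2 + 23/34 = 91/34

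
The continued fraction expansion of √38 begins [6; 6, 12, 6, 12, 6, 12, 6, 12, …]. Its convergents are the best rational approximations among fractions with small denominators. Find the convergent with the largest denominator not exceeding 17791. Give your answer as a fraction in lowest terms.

33294/5401

List convergents until the denominator exceeds the bound:
a_0 = 6: 6/1  (≤ bound)
a_1 = 6: 37/6  (≤ bound)
a_2 = 12: 450/73  (≤ bound)
a_3 = 6: 2737/444  (≤ bound)
a_4 = 12: 33294/5401  (≤ bound)
a_5 = 6: 202501/32850  (> 17791, stop)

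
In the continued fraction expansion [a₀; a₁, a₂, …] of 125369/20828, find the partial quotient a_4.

Run the Euclidean algorithm, recording each quotient:
⌊125369/20828⌋ = 6, remainder 401
⌊20828/401⌋ = 51, remainder 377
⌊401/377⌋ = 1, remainder 24
⌊377/24⌋ = 15, remainder 17
⌊24/17⌋ = 1, remainder 7

1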